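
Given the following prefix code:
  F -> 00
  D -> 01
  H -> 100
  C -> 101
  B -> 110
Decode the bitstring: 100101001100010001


Decoding step by step:
Bits 100 -> H
Bits 101 -> C
Bits 00 -> F
Bits 110 -> B
Bits 00 -> F
Bits 100 -> H
Bits 01 -> D


Decoded message: HCFBFHD


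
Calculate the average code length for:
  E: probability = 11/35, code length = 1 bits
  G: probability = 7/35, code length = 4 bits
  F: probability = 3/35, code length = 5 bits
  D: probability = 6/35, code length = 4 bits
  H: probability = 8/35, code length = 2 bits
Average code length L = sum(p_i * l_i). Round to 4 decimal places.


Weighted contributions p_i * l_i:
  E: (11/35) * 1 = 11/35
  G: (7/35) * 4 = 28/35
  F: (3/35) * 5 = 15/35
  D: (6/35) * 4 = 24/35
  H: (8/35) * 2 = 16/35
Sum = (11 + 28 + 15 + 24 + 16)/35 = 94/35

L = 94/35 = 2.6857 bits/symbol


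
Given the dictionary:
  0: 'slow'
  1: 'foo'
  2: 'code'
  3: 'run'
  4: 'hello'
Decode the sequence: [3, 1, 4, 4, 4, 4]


Look up each index in the dictionary:
  3 -> 'run'
  1 -> 'foo'
  4 -> 'hello'
  4 -> 'hello'
  4 -> 'hello'
  4 -> 'hello'

Decoded: "run foo hello hello hello hello"


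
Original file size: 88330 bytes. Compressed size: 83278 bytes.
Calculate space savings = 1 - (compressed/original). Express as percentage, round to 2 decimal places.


ratio = compressed/original = 83278/88330 = 0.942805
savings = 1 - ratio = 1 - 0.942805 = 0.057195
as a percentage: 0.057195 * 100 = 5.72%

Space savings = 1 - 83278/88330 = 5.72%


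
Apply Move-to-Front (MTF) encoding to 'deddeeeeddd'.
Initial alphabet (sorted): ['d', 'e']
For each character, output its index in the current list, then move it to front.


MTF encoding:
'd': index 0 in ['d', 'e'] -> ['d', 'e']
'e': index 1 in ['d', 'e'] -> ['e', 'd']
'd': index 1 in ['e', 'd'] -> ['d', 'e']
'd': index 0 in ['d', 'e'] -> ['d', 'e']
'e': index 1 in ['d', 'e'] -> ['e', 'd']
'e': index 0 in ['e', 'd'] -> ['e', 'd']
'e': index 0 in ['e', 'd'] -> ['e', 'd']
'e': index 0 in ['e', 'd'] -> ['e', 'd']
'd': index 1 in ['e', 'd'] -> ['d', 'e']
'd': index 0 in ['d', 'e'] -> ['d', 'e']
'd': index 0 in ['d', 'e'] -> ['d', 'e']


Output: [0, 1, 1, 0, 1, 0, 0, 0, 1, 0, 0]


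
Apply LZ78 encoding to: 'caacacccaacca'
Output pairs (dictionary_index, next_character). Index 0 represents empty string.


LZ78 encoding steps:
Dictionary: {0: ''}
Step 1: w='' (idx 0), next='c' -> output (0, 'c'), add 'c' as idx 1
Step 2: w='' (idx 0), next='a' -> output (0, 'a'), add 'a' as idx 2
Step 3: w='a' (idx 2), next='c' -> output (2, 'c'), add 'ac' as idx 3
Step 4: w='ac' (idx 3), next='c' -> output (3, 'c'), add 'acc' as idx 4
Step 5: w='c' (idx 1), next='a' -> output (1, 'a'), add 'ca' as idx 5
Step 6: w='acc' (idx 4), next='a' -> output (4, 'a'), add 'acca' as idx 6


Encoded: [(0, 'c'), (0, 'a'), (2, 'c'), (3, 'c'), (1, 'a'), (4, 'a')]


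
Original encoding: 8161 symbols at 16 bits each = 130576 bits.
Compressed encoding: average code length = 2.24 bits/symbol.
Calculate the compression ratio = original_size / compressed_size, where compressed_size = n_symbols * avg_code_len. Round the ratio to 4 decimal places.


original_size = n_symbols * orig_bits = 8161 * 16 = 130576 bits
compressed_size = n_symbols * avg_code_len = 8161 * 2.24 = 18280.64 bits
ratio = original_size / compressed_size = 130576 / 18280.64 = 7.1429

Compression ratio = 7.1429


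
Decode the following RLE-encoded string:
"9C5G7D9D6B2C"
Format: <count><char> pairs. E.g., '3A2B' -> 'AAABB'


Expanding each <count><char> pair:
  9C -> 'CCCCCCCCC'
  5G -> 'GGGGG'
  7D -> 'DDDDDDD'
  9D -> 'DDDDDDDDD'
  6B -> 'BBBBBB'
  2C -> 'CC'

Decoded = CCCCCCCCCGGGGGDDDDDDDDDDDDDDDDBBBBBBCC


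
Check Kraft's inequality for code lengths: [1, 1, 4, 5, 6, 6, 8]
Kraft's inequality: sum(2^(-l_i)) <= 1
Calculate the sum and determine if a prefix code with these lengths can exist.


Sum = 2^(-1) + 2^(-1) + 2^(-4) + 2^(-5) + 2^(-6) + 2^(-6) + 2^(-8)
    = 0.5 + 0.5 + 0.0625 + 0.03125 + 0.015625 + 0.015625 + 0.00390625
    = 289/256 = 1.12890625
Since 1.12890625 > 1, Kraft's inequality is NOT satisfied.
A prefix code with these lengths CANNOT exist.

Kraft sum = 1.12890625. Not satisfied.


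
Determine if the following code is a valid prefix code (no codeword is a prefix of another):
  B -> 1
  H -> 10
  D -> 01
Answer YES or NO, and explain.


Checking each pair (does one codeword prefix another?):
  B='1' vs H='10': prefix -- VIOLATION

NO -- this is NOT a valid prefix code. B (1) is a prefix of H (10).


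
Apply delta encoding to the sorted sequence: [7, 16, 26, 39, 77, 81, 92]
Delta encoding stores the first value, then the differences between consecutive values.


First value: 7
Deltas:
  16 - 7 = 9
  26 - 16 = 10
  39 - 26 = 13
  77 - 39 = 38
  81 - 77 = 4
  92 - 81 = 11


Delta encoded: [7, 9, 10, 13, 38, 4, 11]


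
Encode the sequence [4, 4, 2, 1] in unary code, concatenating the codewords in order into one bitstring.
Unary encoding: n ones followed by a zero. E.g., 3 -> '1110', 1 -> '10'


Encode each number as n ones followed by a terminating 0:
  4 -> 11110 (5 bits)
  4 -> 11110 (5 bits)
  2 -> 110 (3 bits)
  1 -> 10 (2 bits)
Total length = 5 + 5 + 3 + 2 = 15 bits.

Unary([4, 4, 2, 1]) = 111101111011010 (15 bits)


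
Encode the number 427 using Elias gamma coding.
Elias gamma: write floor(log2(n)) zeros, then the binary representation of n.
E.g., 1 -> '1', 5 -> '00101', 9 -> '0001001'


num_bits = floor(log2(427)) + 1 = 9
leading_zeros = num_bits - 1 = 8
binary(427) = 110101011

Elias gamma(427) = '00000000' + '110101011' = 00000000110101011 (17 bits)


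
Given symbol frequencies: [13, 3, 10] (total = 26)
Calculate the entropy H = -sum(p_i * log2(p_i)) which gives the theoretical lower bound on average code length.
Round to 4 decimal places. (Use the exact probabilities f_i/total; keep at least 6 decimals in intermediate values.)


Per-symbol terms -p_i * log2(p_i) with p_i = f_i/26:
  p = 13/26 = 0.500000: log2(p) = -1.000000, -p*log2(p) = 0.500000
  p = 3/26 = 0.115385: log2(p) = -3.115477, -p*log2(p) = 0.359478
  p = 10/26 = 0.384615: log2(p) = -1.378512, -p*log2(p) = 0.530197
H = 0.500000 + 0.359478 + 0.530197 = 1.389675

H = 1.3897 bits/symbol


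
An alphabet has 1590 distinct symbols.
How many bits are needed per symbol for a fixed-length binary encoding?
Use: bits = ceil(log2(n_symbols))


log2(1590) = 10.6348
Bracket: 2^10 = 1024 < 1590 <= 2^11 = 2048
So ceil(log2(1590)) = 11

bits = ceil(log2(1590)) = ceil(10.6348) = 11 bits


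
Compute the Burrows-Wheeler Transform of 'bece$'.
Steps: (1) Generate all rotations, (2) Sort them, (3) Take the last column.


Rotations (sorted):
  0: $bece -> last char: e
  1: bece$ -> last char: $
  2: ce$be -> last char: e
  3: e$bec -> last char: c
  4: ece$b -> last char: b


BWT = e$ecb


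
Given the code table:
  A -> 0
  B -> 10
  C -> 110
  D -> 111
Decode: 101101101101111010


Decoding:
10 -> B
110 -> C
110 -> C
110 -> C
111 -> D
10 -> B
10 -> B


Result: BCCCDBB


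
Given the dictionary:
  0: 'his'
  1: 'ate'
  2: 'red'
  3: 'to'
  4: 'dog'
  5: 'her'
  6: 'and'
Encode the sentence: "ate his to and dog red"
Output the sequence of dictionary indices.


Look up each word in the dictionary:
  'ate' -> 1
  'his' -> 0
  'to' -> 3
  'and' -> 6
  'dog' -> 4
  'red' -> 2

Encoded: [1, 0, 3, 6, 4, 2]


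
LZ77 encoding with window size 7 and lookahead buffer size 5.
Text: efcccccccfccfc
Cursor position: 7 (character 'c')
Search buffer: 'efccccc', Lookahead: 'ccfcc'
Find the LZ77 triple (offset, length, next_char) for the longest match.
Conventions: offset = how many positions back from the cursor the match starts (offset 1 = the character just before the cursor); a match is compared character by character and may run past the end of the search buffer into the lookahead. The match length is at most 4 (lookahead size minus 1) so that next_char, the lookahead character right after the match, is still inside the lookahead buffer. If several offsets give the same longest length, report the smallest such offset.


Try each offset into the search buffer:
  offset=1 (pos 6, char 'c'): match length 2
  offset=2 (pos 5, char 'c'): match length 2
  offset=3 (pos 4, char 'c'): match length 2
  offset=4 (pos 3, char 'c'): match length 2
  offset=5 (pos 2, char 'c'): match length 2
  offset=6 (pos 1, char 'f'): match length 0
  offset=7 (pos 0, char 'e'): match length 0
Longest match has length 2, found at offsets 1, 2, 3, 4, 5; take the smallest, offset 1.
next_char = character at position 7 + 2 = 9 -> 'f'

Best match: offset=1, length=2 (matching 'cc' starting at position 6)
LZ77 triple: (1, 2, 'f')


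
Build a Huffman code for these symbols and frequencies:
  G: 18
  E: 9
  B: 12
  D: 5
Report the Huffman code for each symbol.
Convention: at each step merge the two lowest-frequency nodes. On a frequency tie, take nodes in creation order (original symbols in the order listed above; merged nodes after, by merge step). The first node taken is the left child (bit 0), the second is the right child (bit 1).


Huffman tree construction:
Step 1: Merge D(5) + E(9) = 14
Step 2: Merge B(12) + (D+E)(14) = 26
Step 3: Merge G(18) + (B+(D+E))(26) = 44
Read each symbol's code off the tree from the root (left child = 0, right child = 1).

Codes:
  G: 0 (length 1)
  E: 111 (length 3)
  B: 10 (length 2)
  D: 110 (length 3)
Average code length: 84/44 = 1.9091 bits/symbol


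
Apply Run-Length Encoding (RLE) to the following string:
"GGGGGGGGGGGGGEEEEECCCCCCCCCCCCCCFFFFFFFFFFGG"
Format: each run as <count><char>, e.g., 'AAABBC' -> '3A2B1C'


Scanning runs left to right:
  i=0: run of 'G' x 13 -> '13G'
  i=13: run of 'E' x 5 -> '5E'
  i=18: run of 'C' x 14 -> '14C'
  i=32: run of 'F' x 10 -> '10F'
  i=42: run of 'G' x 2 -> '2G'

RLE = 13G5E14C10F2G


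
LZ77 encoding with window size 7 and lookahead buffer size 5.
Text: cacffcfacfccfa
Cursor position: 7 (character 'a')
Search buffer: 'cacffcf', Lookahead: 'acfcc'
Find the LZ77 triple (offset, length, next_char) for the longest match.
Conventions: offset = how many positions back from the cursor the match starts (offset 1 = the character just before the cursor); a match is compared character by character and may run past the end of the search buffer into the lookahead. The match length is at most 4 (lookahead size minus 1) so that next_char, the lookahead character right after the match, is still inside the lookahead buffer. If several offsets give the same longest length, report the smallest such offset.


Try each offset into the search buffer:
  offset=1 (pos 6, char 'f'): match length 0
  offset=2 (pos 5, char 'c'): match length 0
  offset=3 (pos 4, char 'f'): match length 0
  offset=4 (pos 3, char 'f'): match length 0
  offset=5 (pos 2, char 'c'): match length 0
  offset=6 (pos 1, char 'a'): match length 3
  offset=7 (pos 0, char 'c'): match length 0
Longest match has length 3 at offset 6.
next_char = character at position 7 + 3 = 10 -> 'c'

Best match: offset=6, length=3 (matching 'acf' starting at position 1)
LZ77 triple: (6, 3, 'c')


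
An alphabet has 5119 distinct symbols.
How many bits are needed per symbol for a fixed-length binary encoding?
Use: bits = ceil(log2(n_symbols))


log2(5119) = 12.3216
Bracket: 2^12 = 4096 < 5119 <= 2^13 = 8192
So ceil(log2(5119)) = 13

bits = ceil(log2(5119)) = ceil(12.3216) = 13 bits


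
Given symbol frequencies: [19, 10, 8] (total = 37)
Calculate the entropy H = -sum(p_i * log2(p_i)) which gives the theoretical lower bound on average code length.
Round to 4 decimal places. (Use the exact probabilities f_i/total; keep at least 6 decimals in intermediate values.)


Per-symbol terms -p_i * log2(p_i) with p_i = f_i/37:
  p = 19/37 = 0.513514: log2(p) = -0.961526, -p*log2(p) = 0.493757
  p = 10/37 = 0.270270: log2(p) = -1.887525, -p*log2(p) = 0.510142
  p = 8/37 = 0.216216: log2(p) = -2.209453, -p*log2(p) = 0.477720
H = 0.493757 + 0.510142 + 0.477720 = 1.481619

H = 1.4816 bits/symbol


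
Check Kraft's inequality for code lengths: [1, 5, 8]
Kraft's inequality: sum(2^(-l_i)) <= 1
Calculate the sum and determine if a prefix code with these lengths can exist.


Sum = 2^(-1) + 2^(-5) + 2^(-8)
    = 0.5 + 0.03125 + 0.00390625
    = 137/256 = 0.53515625
Since 0.53515625 <= 1, Kraft's inequality IS satisfied.
A prefix code with these lengths CAN exist.

Kraft sum = 0.53515625. Satisfied.


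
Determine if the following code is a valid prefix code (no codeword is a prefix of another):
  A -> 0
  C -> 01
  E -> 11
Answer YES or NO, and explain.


Checking each pair (does one codeword prefix another?):
  A='0' vs C='01': prefix -- VIOLATION

NO -- this is NOT a valid prefix code. A (0) is a prefix of C (01).


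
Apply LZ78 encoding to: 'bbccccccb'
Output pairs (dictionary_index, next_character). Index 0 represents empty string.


LZ78 encoding steps:
Dictionary: {0: ''}
Step 1: w='' (idx 0), next='b' -> output (0, 'b'), add 'b' as idx 1
Step 2: w='b' (idx 1), next='c' -> output (1, 'c'), add 'bc' as idx 2
Step 3: w='' (idx 0), next='c' -> output (0, 'c'), add 'c' as idx 3
Step 4: w='c' (idx 3), next='c' -> output (3, 'c'), add 'cc' as idx 4
Step 5: w='cc' (idx 4), next='b' -> output (4, 'b'), add 'ccb' as idx 5


Encoded: [(0, 'b'), (1, 'c'), (0, 'c'), (3, 'c'), (4, 'b')]


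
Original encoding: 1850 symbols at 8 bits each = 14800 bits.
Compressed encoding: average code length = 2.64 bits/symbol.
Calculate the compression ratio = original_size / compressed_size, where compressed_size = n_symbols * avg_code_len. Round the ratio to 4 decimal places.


original_size = n_symbols * orig_bits = 1850 * 8 = 14800 bits
compressed_size = n_symbols * avg_code_len = 1850 * 2.64 = 4884.0 bits
ratio = original_size / compressed_size = 14800 / 4884.0 = 3.0303

Compression ratio = 3.0303


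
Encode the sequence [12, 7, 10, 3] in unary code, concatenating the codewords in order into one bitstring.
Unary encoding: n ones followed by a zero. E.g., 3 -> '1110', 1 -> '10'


Encode each number as n ones followed by a terminating 0:
  12 -> 1111111111110 (13 bits)
  7 -> 11111110 (8 bits)
  10 -> 11111111110 (11 bits)
  3 -> 1110 (4 bits)
Total length = 13 + 8 + 11 + 4 = 36 bits.

Unary([12, 7, 10, 3]) = 111111111111011111110111111111101110 (36 bits)


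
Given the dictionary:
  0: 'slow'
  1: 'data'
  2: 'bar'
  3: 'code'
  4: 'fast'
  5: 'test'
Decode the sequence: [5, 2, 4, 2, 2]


Look up each index in the dictionary:
  5 -> 'test'
  2 -> 'bar'
  4 -> 'fast'
  2 -> 'bar'
  2 -> 'bar'

Decoded: "test bar fast bar bar"


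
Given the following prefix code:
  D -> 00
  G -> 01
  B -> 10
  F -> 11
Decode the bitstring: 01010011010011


Decoding step by step:
Bits 01 -> G
Bits 01 -> G
Bits 00 -> D
Bits 11 -> F
Bits 01 -> G
Bits 00 -> D
Bits 11 -> F


Decoded message: GGDFGDF


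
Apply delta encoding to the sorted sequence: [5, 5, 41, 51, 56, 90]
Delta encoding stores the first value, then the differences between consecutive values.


First value: 5
Deltas:
  5 - 5 = 0
  41 - 5 = 36
  51 - 41 = 10
  56 - 51 = 5
  90 - 56 = 34


Delta encoded: [5, 0, 36, 10, 5, 34]


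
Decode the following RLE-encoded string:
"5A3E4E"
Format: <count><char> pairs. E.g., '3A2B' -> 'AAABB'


Expanding each <count><char> pair:
  5A -> 'AAAAA'
  3E -> 'EEE'
  4E -> 'EEEE'

Decoded = AAAAAEEEEEEE


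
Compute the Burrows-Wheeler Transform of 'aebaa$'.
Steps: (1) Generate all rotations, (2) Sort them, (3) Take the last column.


Rotations (sorted):
  0: $aebaa -> last char: a
  1: a$aeba -> last char: a
  2: aa$aeb -> last char: b
  3: aebaa$ -> last char: $
  4: baa$ae -> last char: e
  5: ebaa$a -> last char: a


BWT = aab$ea


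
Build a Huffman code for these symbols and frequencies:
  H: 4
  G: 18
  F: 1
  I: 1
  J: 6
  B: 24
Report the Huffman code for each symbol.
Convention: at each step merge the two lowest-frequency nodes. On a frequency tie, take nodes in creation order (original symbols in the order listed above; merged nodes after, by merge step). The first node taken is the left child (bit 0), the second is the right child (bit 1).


Huffman tree construction:
Step 1: Merge F(1) + I(1) = 2
Step 2: Merge (F+I)(2) + H(4) = 6
Step 3: Merge J(6) + ((F+I)+H)(6) = 12
Step 4: Merge (J+((F+I)+H))(12) + G(18) = 30
Step 5: Merge B(24) + ((J+((F+I)+H))+G)(30) = 54
Read each symbol's code off the tree from the root (left child = 0, right child = 1).

Codes:
  H: 1011 (length 4)
  G: 11 (length 2)
  F: 10100 (length 5)
  I: 10101 (length 5)
  J: 100 (length 3)
  B: 0 (length 1)
Average code length: 104/54 = 1.9259 bits/symbol


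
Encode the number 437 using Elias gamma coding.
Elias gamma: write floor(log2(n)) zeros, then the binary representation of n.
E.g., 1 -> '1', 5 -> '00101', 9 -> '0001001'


num_bits = floor(log2(437)) + 1 = 9
leading_zeros = num_bits - 1 = 8
binary(437) = 110110101

Elias gamma(437) = '00000000' + '110110101' = 00000000110110101 (17 bits)


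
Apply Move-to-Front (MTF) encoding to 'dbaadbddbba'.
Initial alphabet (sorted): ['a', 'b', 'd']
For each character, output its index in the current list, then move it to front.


MTF encoding:
'd': index 2 in ['a', 'b', 'd'] -> ['d', 'a', 'b']
'b': index 2 in ['d', 'a', 'b'] -> ['b', 'd', 'a']
'a': index 2 in ['b', 'd', 'a'] -> ['a', 'b', 'd']
'a': index 0 in ['a', 'b', 'd'] -> ['a', 'b', 'd']
'd': index 2 in ['a', 'b', 'd'] -> ['d', 'a', 'b']
'b': index 2 in ['d', 'a', 'b'] -> ['b', 'd', 'a']
'd': index 1 in ['b', 'd', 'a'] -> ['d', 'b', 'a']
'd': index 0 in ['d', 'b', 'a'] -> ['d', 'b', 'a']
'b': index 1 in ['d', 'b', 'a'] -> ['b', 'd', 'a']
'b': index 0 in ['b', 'd', 'a'] -> ['b', 'd', 'a']
'a': index 2 in ['b', 'd', 'a'] -> ['a', 'b', 'd']


Output: [2, 2, 2, 0, 2, 2, 1, 0, 1, 0, 2]


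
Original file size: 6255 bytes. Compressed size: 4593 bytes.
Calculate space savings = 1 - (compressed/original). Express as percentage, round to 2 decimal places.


ratio = compressed/original = 4593/6255 = 0.734293
savings = 1 - ratio = 1 - 0.734293 = 0.265707
as a percentage: 0.265707 * 100 = 26.57%

Space savings = 1 - 4593/6255 = 26.57%


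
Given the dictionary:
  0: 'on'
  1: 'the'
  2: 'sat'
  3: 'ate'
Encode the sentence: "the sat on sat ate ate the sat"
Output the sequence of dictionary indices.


Look up each word in the dictionary:
  'the' -> 1
  'sat' -> 2
  'on' -> 0
  'sat' -> 2
  'ate' -> 3
  'ate' -> 3
  'the' -> 1
  'sat' -> 2

Encoded: [1, 2, 0, 2, 3, 3, 1, 2]


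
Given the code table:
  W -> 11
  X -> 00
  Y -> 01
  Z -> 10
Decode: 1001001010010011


Decoding:
10 -> Z
01 -> Y
00 -> X
10 -> Z
10 -> Z
01 -> Y
00 -> X
11 -> W


Result: ZYXZZYXW


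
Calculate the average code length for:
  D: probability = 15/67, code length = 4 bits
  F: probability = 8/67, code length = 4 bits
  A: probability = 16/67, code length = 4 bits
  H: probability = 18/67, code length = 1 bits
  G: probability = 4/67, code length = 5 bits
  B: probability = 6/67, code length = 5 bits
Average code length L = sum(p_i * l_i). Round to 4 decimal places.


Weighted contributions p_i * l_i:
  D: (15/67) * 4 = 60/67
  F: (8/67) * 4 = 32/67
  A: (16/67) * 4 = 64/67
  H: (18/67) * 1 = 18/67
  G: (4/67) * 5 = 20/67
  B: (6/67) * 5 = 30/67
Sum = (60 + 32 + 64 + 18 + 20 + 30)/67 = 224/67

L = 224/67 = 3.3433 bits/symbol


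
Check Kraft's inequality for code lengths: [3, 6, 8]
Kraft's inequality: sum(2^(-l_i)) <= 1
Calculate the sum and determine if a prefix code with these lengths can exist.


Sum = 2^(-3) + 2^(-6) + 2^(-8)
    = 0.125 + 0.015625 + 0.00390625
    = 37/256 = 0.14453125
Since 0.14453125 <= 1, Kraft's inequality IS satisfied.
A prefix code with these lengths CAN exist.

Kraft sum = 0.14453125. Satisfied.


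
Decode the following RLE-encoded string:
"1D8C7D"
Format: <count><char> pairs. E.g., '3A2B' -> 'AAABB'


Expanding each <count><char> pair:
  1D -> 'D'
  8C -> 'CCCCCCCC'
  7D -> 'DDDDDDD'

Decoded = DCCCCCCCCDDDDDDD


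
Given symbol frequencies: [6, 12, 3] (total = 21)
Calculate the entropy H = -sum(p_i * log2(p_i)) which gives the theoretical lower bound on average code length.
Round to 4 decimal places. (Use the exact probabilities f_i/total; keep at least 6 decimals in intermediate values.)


Per-symbol terms -p_i * log2(p_i) with p_i = f_i/21:
  p = 6/21 = 0.285714: log2(p) = -1.807355, -p*log2(p) = 0.516387
  p = 12/21 = 0.571429: log2(p) = -0.807355, -p*log2(p) = 0.461346
  p = 3/21 = 0.142857: log2(p) = -2.807355, -p*log2(p) = 0.401051
H = 0.516387 + 0.461346 + 0.401051 = 1.378784

H = 1.3788 bits/symbol


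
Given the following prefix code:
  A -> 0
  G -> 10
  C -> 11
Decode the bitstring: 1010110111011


Decoding step by step:
Bits 10 -> G
Bits 10 -> G
Bits 11 -> C
Bits 0 -> A
Bits 11 -> C
Bits 10 -> G
Bits 11 -> C


Decoded message: GGCACGC


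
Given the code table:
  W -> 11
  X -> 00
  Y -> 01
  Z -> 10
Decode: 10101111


Decoding:
10 -> Z
10 -> Z
11 -> W
11 -> W


Result: ZZWW


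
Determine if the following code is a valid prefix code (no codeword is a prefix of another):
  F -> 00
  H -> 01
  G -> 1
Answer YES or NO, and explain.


Checking each pair (does one codeword prefix another?):
  F='00' vs H='01': no prefix
  F='00' vs G='1': no prefix
  H='01' vs F='00': no prefix
  H='01' vs G='1': no prefix
  G='1' vs F='00': no prefix
  G='1' vs H='01': no prefix
No violation found over all pairs.

YES -- this is a valid prefix code. No codeword is a prefix of any other codeword.


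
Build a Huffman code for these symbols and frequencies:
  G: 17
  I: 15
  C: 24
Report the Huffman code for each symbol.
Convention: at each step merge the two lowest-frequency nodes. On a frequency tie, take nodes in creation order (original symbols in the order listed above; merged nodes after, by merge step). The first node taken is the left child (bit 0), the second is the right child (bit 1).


Huffman tree construction:
Step 1: Merge I(15) + G(17) = 32
Step 2: Merge C(24) + (I+G)(32) = 56
Read each symbol's code off the tree from the root (left child = 0, right child = 1).

Codes:
  G: 11 (length 2)
  I: 10 (length 2)
  C: 0 (length 1)
Average code length: 88/56 = 1.5714 bits/symbol


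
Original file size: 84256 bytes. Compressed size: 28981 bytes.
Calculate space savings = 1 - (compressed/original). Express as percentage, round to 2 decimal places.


ratio = compressed/original = 28981/84256 = 0.343964
savings = 1 - ratio = 1 - 0.343964 = 0.656036
as a percentage: 0.656036 * 100 = 65.6%

Space savings = 1 - 28981/84256 = 65.6%


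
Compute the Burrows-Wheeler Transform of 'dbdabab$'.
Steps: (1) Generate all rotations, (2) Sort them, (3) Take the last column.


Rotations (sorted):
  0: $dbdabab -> last char: b
  1: ab$dbdab -> last char: b
  2: abab$dbd -> last char: d
  3: b$dbdaba -> last char: a
  4: bab$dbda -> last char: a
  5: bdabab$d -> last char: d
  6: dabab$db -> last char: b
  7: dbdabab$ -> last char: $


BWT = bbdaadb$


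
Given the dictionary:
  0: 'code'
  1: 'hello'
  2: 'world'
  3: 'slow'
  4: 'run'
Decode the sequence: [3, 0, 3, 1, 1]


Look up each index in the dictionary:
  3 -> 'slow'
  0 -> 'code'
  3 -> 'slow'
  1 -> 'hello'
  1 -> 'hello'

Decoded: "slow code slow hello hello"


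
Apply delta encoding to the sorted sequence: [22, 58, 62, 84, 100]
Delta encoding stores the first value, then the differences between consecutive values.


First value: 22
Deltas:
  58 - 22 = 36
  62 - 58 = 4
  84 - 62 = 22
  100 - 84 = 16


Delta encoded: [22, 36, 4, 22, 16]


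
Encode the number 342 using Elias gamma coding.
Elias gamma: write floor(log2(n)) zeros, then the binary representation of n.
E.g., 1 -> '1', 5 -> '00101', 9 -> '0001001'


num_bits = floor(log2(342)) + 1 = 9
leading_zeros = num_bits - 1 = 8
binary(342) = 101010110

Elias gamma(342) = '00000000' + '101010110' = 00000000101010110 (17 bits)


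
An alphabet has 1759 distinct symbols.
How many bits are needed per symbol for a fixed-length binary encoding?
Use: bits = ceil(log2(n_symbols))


log2(1759) = 10.7805
Bracket: 2^10 = 1024 < 1759 <= 2^11 = 2048
So ceil(log2(1759)) = 11

bits = ceil(log2(1759)) = ceil(10.7805) = 11 bits


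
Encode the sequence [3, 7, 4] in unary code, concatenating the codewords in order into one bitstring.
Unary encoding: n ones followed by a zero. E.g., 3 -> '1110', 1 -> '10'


Encode each number as n ones followed by a terminating 0:
  3 -> 1110 (4 bits)
  7 -> 11111110 (8 bits)
  4 -> 11110 (5 bits)
Total length = 4 + 8 + 5 = 17 bits.

Unary([3, 7, 4]) = 11101111111011110 (17 bits)


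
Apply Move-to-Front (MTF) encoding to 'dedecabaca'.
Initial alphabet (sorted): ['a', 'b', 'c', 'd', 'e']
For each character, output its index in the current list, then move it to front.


MTF encoding:
'd': index 3 in ['a', 'b', 'c', 'd', 'e'] -> ['d', 'a', 'b', 'c', 'e']
'e': index 4 in ['d', 'a', 'b', 'c', 'e'] -> ['e', 'd', 'a', 'b', 'c']
'd': index 1 in ['e', 'd', 'a', 'b', 'c'] -> ['d', 'e', 'a', 'b', 'c']
'e': index 1 in ['d', 'e', 'a', 'b', 'c'] -> ['e', 'd', 'a', 'b', 'c']
'c': index 4 in ['e', 'd', 'a', 'b', 'c'] -> ['c', 'e', 'd', 'a', 'b']
'a': index 3 in ['c', 'e', 'd', 'a', 'b'] -> ['a', 'c', 'e', 'd', 'b']
'b': index 4 in ['a', 'c', 'e', 'd', 'b'] -> ['b', 'a', 'c', 'e', 'd']
'a': index 1 in ['b', 'a', 'c', 'e', 'd'] -> ['a', 'b', 'c', 'e', 'd']
'c': index 2 in ['a', 'b', 'c', 'e', 'd'] -> ['c', 'a', 'b', 'e', 'd']
'a': index 1 in ['c', 'a', 'b', 'e', 'd'] -> ['a', 'c', 'b', 'e', 'd']


Output: [3, 4, 1, 1, 4, 3, 4, 1, 2, 1]


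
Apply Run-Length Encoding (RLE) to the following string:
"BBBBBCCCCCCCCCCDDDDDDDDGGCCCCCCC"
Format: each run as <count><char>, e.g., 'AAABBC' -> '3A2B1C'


Scanning runs left to right:
  i=0: run of 'B' x 5 -> '5B'
  i=5: run of 'C' x 10 -> '10C'
  i=15: run of 'D' x 8 -> '8D'
  i=23: run of 'G' x 2 -> '2G'
  i=25: run of 'C' x 7 -> '7C'

RLE = 5B10C8D2G7C


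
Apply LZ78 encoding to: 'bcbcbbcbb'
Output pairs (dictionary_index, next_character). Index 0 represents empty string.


LZ78 encoding steps:
Dictionary: {0: ''}
Step 1: w='' (idx 0), next='b' -> output (0, 'b'), add 'b' as idx 1
Step 2: w='' (idx 0), next='c' -> output (0, 'c'), add 'c' as idx 2
Step 3: w='b' (idx 1), next='c' -> output (1, 'c'), add 'bc' as idx 3
Step 4: w='b' (idx 1), next='b' -> output (1, 'b'), add 'bb' as idx 4
Step 5: w='c' (idx 2), next='b' -> output (2, 'b'), add 'cb' as idx 5
Step 6: w='b' (idx 1), end of input -> output (1, '')


Encoded: [(0, 'b'), (0, 'c'), (1, 'c'), (1, 'b'), (2, 'b'), (1, '')]


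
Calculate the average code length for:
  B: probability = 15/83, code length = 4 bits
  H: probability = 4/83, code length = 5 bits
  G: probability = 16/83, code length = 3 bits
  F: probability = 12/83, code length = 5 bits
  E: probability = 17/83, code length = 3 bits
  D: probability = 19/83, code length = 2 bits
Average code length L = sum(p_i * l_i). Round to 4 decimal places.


Weighted contributions p_i * l_i:
  B: (15/83) * 4 = 60/83
  H: (4/83) * 5 = 20/83
  G: (16/83) * 3 = 48/83
  F: (12/83) * 5 = 60/83
  E: (17/83) * 3 = 51/83
  D: (19/83) * 2 = 38/83
Sum = (60 + 20 + 48 + 60 + 51 + 38)/83 = 277/83

L = 277/83 = 3.3373 bits/symbol


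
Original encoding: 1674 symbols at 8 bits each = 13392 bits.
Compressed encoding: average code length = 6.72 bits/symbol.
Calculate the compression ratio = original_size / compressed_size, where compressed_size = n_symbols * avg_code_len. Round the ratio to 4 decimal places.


original_size = n_symbols * orig_bits = 1674 * 8 = 13392 bits
compressed_size = n_symbols * avg_code_len = 1674 * 6.72 = 11249.28 bits
ratio = original_size / compressed_size = 13392 / 11249.28 = 1.1905

Compression ratio = 1.1905


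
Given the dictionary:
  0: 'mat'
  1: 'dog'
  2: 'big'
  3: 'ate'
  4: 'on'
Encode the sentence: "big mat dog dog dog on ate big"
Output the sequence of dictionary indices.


Look up each word in the dictionary:
  'big' -> 2
  'mat' -> 0
  'dog' -> 1
  'dog' -> 1
  'dog' -> 1
  'on' -> 4
  'ate' -> 3
  'big' -> 2

Encoded: [2, 0, 1, 1, 1, 4, 3, 2]


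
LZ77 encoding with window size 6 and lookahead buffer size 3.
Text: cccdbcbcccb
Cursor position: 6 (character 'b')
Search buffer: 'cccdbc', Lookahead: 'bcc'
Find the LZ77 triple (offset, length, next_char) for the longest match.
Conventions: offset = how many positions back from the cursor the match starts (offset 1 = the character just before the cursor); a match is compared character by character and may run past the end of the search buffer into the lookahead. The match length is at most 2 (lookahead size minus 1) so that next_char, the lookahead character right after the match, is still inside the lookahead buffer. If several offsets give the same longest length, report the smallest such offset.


Try each offset into the search buffer:
  offset=1 (pos 5, char 'c'): match length 0
  offset=2 (pos 4, char 'b'): match length 2
  offset=3 (pos 3, char 'd'): match length 0
  offset=4 (pos 2, char 'c'): match length 0
  offset=5 (pos 1, char 'c'): match length 0
  offset=6 (pos 0, char 'c'): match length 0
Longest match has length 2 at offset 2.
next_char = character at position 6 + 2 = 8 -> 'c'

Best match: offset=2, length=2 (matching 'bc' starting at position 4)
LZ77 triple: (2, 2, 'c')


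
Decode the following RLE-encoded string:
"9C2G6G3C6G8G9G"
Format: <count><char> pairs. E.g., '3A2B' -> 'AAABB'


Expanding each <count><char> pair:
  9C -> 'CCCCCCCCC'
  2G -> 'GG'
  6G -> 'GGGGGG'
  3C -> 'CCC'
  6G -> 'GGGGGG'
  8G -> 'GGGGGGGG'
  9G -> 'GGGGGGGGG'

Decoded = CCCCCCCCCGGGGGGGGCCCGGGGGGGGGGGGGGGGGGGGGGG


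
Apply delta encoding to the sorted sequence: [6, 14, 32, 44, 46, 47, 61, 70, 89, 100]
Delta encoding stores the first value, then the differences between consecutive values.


First value: 6
Deltas:
  14 - 6 = 8
  32 - 14 = 18
  44 - 32 = 12
  46 - 44 = 2
  47 - 46 = 1
  61 - 47 = 14
  70 - 61 = 9
  89 - 70 = 19
  100 - 89 = 11


Delta encoded: [6, 8, 18, 12, 2, 1, 14, 9, 19, 11]


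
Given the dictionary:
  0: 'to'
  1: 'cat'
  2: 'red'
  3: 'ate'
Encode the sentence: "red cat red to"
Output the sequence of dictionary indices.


Look up each word in the dictionary:
  'red' -> 2
  'cat' -> 1
  'red' -> 2
  'to' -> 0

Encoded: [2, 1, 2, 0]


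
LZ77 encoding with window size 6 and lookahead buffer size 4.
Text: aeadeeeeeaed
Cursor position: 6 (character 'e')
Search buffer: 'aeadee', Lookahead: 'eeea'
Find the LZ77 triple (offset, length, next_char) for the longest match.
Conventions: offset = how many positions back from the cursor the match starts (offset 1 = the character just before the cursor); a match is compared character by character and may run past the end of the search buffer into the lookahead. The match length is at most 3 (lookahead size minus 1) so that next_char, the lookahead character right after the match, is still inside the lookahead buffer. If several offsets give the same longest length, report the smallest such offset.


Try each offset into the search buffer:
  offset=1 (pos 5, char 'e'): match length 3
  offset=2 (pos 4, char 'e'): match length 3
  offset=3 (pos 3, char 'd'): match length 0
  offset=4 (pos 2, char 'a'): match length 0
  offset=5 (pos 1, char 'e'): match length 1
  offset=6 (pos 0, char 'a'): match length 0
Longest match has length 3, found at offsets 1, 2; take the smallest, offset 1.
next_char = character at position 6 + 3 = 9 -> 'a'

Best match: offset=1, length=3 (matching 'eee' starting at position 5)
LZ77 triple: (1, 3, 'a')


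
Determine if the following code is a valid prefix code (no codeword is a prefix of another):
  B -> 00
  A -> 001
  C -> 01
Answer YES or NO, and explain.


Checking each pair (does one codeword prefix another?):
  B='00' vs A='001': prefix -- VIOLATION

NO -- this is NOT a valid prefix code. B (00) is a prefix of A (001).


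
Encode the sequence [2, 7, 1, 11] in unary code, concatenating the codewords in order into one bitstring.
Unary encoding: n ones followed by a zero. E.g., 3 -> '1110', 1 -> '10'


Encode each number as n ones followed by a terminating 0:
  2 -> 110 (3 bits)
  7 -> 11111110 (8 bits)
  1 -> 10 (2 bits)
  11 -> 111111111110 (12 bits)
Total length = 3 + 8 + 2 + 12 = 25 bits.

Unary([2, 7, 1, 11]) = 1101111111010111111111110 (25 bits)


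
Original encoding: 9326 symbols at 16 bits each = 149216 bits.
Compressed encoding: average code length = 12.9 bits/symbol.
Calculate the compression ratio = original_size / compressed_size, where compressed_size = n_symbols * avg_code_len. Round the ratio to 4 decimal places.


original_size = n_symbols * orig_bits = 9326 * 16 = 149216 bits
compressed_size = n_symbols * avg_code_len = 9326 * 12.9 = 120305.4 bits
ratio = original_size / compressed_size = 149216 / 120305.4 = 1.2403

Compression ratio = 1.2403


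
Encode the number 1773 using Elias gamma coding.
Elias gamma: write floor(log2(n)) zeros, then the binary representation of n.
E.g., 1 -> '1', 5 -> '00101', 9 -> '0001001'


num_bits = floor(log2(1773)) + 1 = 11
leading_zeros = num_bits - 1 = 10
binary(1773) = 11011101101

Elias gamma(1773) = '0000000000' + '11011101101' = 000000000011011101101 (21 bits)


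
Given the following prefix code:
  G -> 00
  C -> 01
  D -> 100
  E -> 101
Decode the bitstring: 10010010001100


Decoding step by step:
Bits 100 -> D
Bits 100 -> D
Bits 100 -> D
Bits 01 -> C
Bits 100 -> D


Decoded message: DDDCD


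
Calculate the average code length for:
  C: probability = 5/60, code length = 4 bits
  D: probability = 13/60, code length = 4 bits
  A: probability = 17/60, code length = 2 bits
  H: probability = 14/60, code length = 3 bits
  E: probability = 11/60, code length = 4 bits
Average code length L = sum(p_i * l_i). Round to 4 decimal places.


Weighted contributions p_i * l_i:
  C: (5/60) * 4 = 20/60
  D: (13/60) * 4 = 52/60
  A: (17/60) * 2 = 34/60
  H: (14/60) * 3 = 42/60
  E: (11/60) * 4 = 44/60
Sum = (20 + 52 + 34 + 42 + 44)/60 = 192/60

L = 192/60 = 3.2000 bits/symbol


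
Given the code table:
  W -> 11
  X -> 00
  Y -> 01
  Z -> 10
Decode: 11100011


Decoding:
11 -> W
10 -> Z
00 -> X
11 -> W


Result: WZXW


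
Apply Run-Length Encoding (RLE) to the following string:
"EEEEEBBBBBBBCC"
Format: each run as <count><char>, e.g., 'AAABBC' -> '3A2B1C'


Scanning runs left to right:
  i=0: run of 'E' x 5 -> '5E'
  i=5: run of 'B' x 7 -> '7B'
  i=12: run of 'C' x 2 -> '2C'

RLE = 5E7B2C


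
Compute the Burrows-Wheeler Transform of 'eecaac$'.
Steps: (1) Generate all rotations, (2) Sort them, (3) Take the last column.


Rotations (sorted):
  0: $eecaac -> last char: c
  1: aac$eec -> last char: c
  2: ac$eeca -> last char: a
  3: c$eecaa -> last char: a
  4: caac$ee -> last char: e
  5: ecaac$e -> last char: e
  6: eecaac$ -> last char: $


BWT = ccaaee$


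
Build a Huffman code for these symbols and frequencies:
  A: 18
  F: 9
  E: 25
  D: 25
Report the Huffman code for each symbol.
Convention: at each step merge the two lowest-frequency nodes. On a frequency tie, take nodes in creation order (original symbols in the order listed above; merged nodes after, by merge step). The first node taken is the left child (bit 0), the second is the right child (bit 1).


Huffman tree construction:
Step 1: Merge F(9) + A(18) = 27
Step 2: Merge E(25) + D(25) = 50
Step 3: Merge (F+A)(27) + (E+D)(50) = 77
Read each symbol's code off the tree from the root (left child = 0, right child = 1).

Codes:
  A: 01 (length 2)
  F: 00 (length 2)
  E: 10 (length 2)
  D: 11 (length 2)
Average code length: 154/77 = 2.0000 bits/symbol


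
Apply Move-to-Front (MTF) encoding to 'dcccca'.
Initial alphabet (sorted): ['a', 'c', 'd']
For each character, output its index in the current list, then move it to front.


MTF encoding:
'd': index 2 in ['a', 'c', 'd'] -> ['d', 'a', 'c']
'c': index 2 in ['d', 'a', 'c'] -> ['c', 'd', 'a']
'c': index 0 in ['c', 'd', 'a'] -> ['c', 'd', 'a']
'c': index 0 in ['c', 'd', 'a'] -> ['c', 'd', 'a']
'c': index 0 in ['c', 'd', 'a'] -> ['c', 'd', 'a']
'a': index 2 in ['c', 'd', 'a'] -> ['a', 'c', 'd']


Output: [2, 2, 0, 0, 0, 2]


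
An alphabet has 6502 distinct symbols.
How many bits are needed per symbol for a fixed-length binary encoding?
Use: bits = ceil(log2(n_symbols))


log2(6502) = 12.6667
Bracket: 2^12 = 4096 < 6502 <= 2^13 = 8192
So ceil(log2(6502)) = 13

bits = ceil(log2(6502)) = ceil(12.6667) = 13 bits


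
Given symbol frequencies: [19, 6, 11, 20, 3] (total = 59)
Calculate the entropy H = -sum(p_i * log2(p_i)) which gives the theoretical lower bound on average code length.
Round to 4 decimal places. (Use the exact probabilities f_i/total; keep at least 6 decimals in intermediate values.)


Per-symbol terms -p_i * log2(p_i) with p_i = f_i/59:
  p = 19/59 = 0.322034: log2(p) = -1.634716, -p*log2(p) = 0.526434
  p = 6/59 = 0.101695: log2(p) = -3.297681, -p*log2(p) = 0.335357
  p = 11/59 = 0.186441: log2(p) = -2.423211, -p*log2(p) = 0.451785
  p = 20/59 = 0.338983: log2(p) = -1.560715, -p*log2(p) = 0.529056
  p = 3/59 = 0.050847: log2(p) = -4.297681, -p*log2(p) = 0.218526
H = 0.526434 + 0.335357 + 0.451785 + 0.529056 + 0.218526 = 2.061158

H = 2.0612 bits/symbol


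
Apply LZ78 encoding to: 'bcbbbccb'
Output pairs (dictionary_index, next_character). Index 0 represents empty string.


LZ78 encoding steps:
Dictionary: {0: ''}
Step 1: w='' (idx 0), next='b' -> output (0, 'b'), add 'b' as idx 1
Step 2: w='' (idx 0), next='c' -> output (0, 'c'), add 'c' as idx 2
Step 3: w='b' (idx 1), next='b' -> output (1, 'b'), add 'bb' as idx 3
Step 4: w='b' (idx 1), next='c' -> output (1, 'c'), add 'bc' as idx 4
Step 5: w='c' (idx 2), next='b' -> output (2, 'b'), add 'cb' as idx 5


Encoded: [(0, 'b'), (0, 'c'), (1, 'b'), (1, 'c'), (2, 'b')]


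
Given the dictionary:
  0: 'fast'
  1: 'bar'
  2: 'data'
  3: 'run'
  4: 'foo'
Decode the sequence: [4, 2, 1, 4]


Look up each index in the dictionary:
  4 -> 'foo'
  2 -> 'data'
  1 -> 'bar'
  4 -> 'foo'

Decoded: "foo data bar foo"


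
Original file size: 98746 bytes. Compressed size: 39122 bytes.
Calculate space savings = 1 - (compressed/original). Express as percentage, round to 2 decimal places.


ratio = compressed/original = 39122/98746 = 0.396188
savings = 1 - ratio = 1 - 0.396188 = 0.603812
as a percentage: 0.603812 * 100 = 60.38%

Space savings = 1 - 39122/98746 = 60.38%


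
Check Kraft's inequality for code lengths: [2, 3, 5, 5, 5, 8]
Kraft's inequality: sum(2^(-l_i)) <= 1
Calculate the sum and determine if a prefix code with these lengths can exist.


Sum = 2^(-2) + 2^(-3) + 2^(-5) + 2^(-5) + 2^(-5) + 2^(-8)
    = 0.25 + 0.125 + 0.03125 + 0.03125 + 0.03125 + 0.00390625
    = 121/256 = 0.47265625
Since 0.47265625 <= 1, Kraft's inequality IS satisfied.
A prefix code with these lengths CAN exist.

Kraft sum = 0.47265625. Satisfied.


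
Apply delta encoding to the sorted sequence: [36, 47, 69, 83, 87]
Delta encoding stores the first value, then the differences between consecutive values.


First value: 36
Deltas:
  47 - 36 = 11
  69 - 47 = 22
  83 - 69 = 14
  87 - 83 = 4


Delta encoded: [36, 11, 22, 14, 4]


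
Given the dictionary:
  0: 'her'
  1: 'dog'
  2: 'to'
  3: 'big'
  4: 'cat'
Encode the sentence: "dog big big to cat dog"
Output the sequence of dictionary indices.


Look up each word in the dictionary:
  'dog' -> 1
  'big' -> 3
  'big' -> 3
  'to' -> 2
  'cat' -> 4
  'dog' -> 1

Encoded: [1, 3, 3, 2, 4, 1]


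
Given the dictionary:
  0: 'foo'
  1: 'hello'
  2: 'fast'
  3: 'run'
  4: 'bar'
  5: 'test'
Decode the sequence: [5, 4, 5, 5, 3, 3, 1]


Look up each index in the dictionary:
  5 -> 'test'
  4 -> 'bar'
  5 -> 'test'
  5 -> 'test'
  3 -> 'run'
  3 -> 'run'
  1 -> 'hello'

Decoded: "test bar test test run run hello"


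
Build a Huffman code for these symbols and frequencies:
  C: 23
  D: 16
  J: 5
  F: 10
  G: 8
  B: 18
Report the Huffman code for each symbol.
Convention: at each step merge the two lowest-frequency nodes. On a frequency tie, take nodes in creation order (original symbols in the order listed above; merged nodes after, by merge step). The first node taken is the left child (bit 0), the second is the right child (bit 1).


Huffman tree construction:
Step 1: Merge J(5) + G(8) = 13
Step 2: Merge F(10) + (J+G)(13) = 23
Step 3: Merge D(16) + B(18) = 34
Step 4: Merge C(23) + (F+(J+G))(23) = 46
Step 5: Merge (D+B)(34) + (C+(F+(J+G)))(46) = 80
Read each symbol's code off the tree from the root (left child = 0, right child = 1).

Codes:
  C: 10 (length 2)
  D: 00 (length 2)
  J: 1110 (length 4)
  F: 110 (length 3)
  G: 1111 (length 4)
  B: 01 (length 2)
Average code length: 196/80 = 2.4500 bits/symbol
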